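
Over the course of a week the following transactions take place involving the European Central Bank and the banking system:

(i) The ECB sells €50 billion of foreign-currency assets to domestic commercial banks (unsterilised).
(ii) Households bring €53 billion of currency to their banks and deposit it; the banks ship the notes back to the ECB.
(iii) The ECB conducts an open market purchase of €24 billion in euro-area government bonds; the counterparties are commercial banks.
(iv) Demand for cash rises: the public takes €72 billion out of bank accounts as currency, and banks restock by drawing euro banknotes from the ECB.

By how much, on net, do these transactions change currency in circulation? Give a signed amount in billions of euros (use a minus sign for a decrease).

+€19 billion

ECB balance sheet:
  Assets:      Securities +€24B, Foreign assets −€50B
  Liabilities: Bank reserves −€45B, Currency in circulation +€19B
So the change in currency in circulation is +€19 billion.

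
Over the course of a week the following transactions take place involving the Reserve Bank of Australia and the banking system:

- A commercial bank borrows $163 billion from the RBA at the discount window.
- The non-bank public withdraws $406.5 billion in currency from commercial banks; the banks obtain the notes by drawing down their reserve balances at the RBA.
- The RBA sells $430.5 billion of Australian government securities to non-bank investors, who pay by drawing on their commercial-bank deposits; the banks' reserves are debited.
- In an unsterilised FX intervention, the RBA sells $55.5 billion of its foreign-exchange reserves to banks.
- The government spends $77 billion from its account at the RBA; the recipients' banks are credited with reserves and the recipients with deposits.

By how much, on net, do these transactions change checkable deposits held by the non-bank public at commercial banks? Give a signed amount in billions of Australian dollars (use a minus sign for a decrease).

-$760 billion

Discount-window loan $163 billion: the counterparty is a bank, so public deposits are unchanged → 0.
Currency withdrawal $406.5 billion: non-bank counterparties' bank balances fall → −$406.5B.
Asset sale (to non-banks) $430.5 billion: non-bank counterparties' bank balances fall → −$430.5B.
FX sale $55.5 billion: the counterparty is a bank, so public deposits are unchanged → 0.
Government spending $77 billion: non-bank counterparties' bank balances rise → +$77B.
Net: 0 − 406.5 − 430.5 + 0 + 77 = -$760 billion.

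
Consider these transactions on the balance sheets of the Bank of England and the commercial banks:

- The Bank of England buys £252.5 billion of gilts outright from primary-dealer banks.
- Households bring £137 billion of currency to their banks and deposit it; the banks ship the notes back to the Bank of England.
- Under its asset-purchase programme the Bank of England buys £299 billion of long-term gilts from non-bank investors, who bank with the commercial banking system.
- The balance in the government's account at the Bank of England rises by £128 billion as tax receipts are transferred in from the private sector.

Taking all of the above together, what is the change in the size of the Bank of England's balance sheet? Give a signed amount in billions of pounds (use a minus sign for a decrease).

+£551.5 billion

Bank of England balance sheet:
  Assets:      Securities +£551.5B
  Liabilities: Bank reserves +£560.5B, Currency in circulation −£137B, Government deposits +£128B
Commercial banking system:
  Assets:      Reserves at CB +£560.5B, Securities −£252.5B
  Liabilities: Checkable deposits +£308B
Change in total Bank of England assets = +£551.5 billion.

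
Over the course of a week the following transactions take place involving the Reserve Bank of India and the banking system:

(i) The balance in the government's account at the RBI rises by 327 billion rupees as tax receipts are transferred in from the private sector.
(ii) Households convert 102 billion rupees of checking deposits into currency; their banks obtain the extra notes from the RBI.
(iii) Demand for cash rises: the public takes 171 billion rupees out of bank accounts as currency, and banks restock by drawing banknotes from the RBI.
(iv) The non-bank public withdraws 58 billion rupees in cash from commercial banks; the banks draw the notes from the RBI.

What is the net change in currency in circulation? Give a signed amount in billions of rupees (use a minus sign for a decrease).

+331 billion

Government account inflow 327 billion rupees: no currency enters or leaves circulation → 0.
Currency withdrawal 102 billion rupees: notes leave the central bank → +102B.
Currency withdrawal 171 billion rupees: notes leave the central bank → +171B.
Currency withdrawal 58 billion rupees: notes leave the central bank → +58B.
Net: 0 + 102 + 171 + 58 = +331 billion.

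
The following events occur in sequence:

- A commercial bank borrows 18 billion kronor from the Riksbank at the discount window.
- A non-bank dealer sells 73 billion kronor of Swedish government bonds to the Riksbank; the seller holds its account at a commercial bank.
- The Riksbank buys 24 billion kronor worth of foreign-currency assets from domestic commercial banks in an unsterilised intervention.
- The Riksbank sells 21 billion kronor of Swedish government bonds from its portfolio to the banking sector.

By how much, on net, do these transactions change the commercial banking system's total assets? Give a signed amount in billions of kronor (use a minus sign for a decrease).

+91 billion

Riksbank balance sheet:
  Assets:      Securities +52B, Loans to banks +18B, Foreign assets +24B
  Liabilities: Bank reserves +94B
Commercial banking system:
  Assets:      Reserves at CB +94B, Securities +21B, Foreign assets −24B
  Liabilities: Checkable deposits +73B, Borrowings from CB +18B
Change in total bank assets = +91 billion.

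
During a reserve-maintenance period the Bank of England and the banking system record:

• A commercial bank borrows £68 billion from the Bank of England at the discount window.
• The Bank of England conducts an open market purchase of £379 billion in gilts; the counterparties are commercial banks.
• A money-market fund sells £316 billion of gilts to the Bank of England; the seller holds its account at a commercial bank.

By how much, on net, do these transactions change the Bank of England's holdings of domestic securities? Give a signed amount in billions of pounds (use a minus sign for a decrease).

Discount-window loan £68 billion: the Bank of England's securities portfolio is untouched → 0.
OMO purchase (from banks) £379 billion: securities added to the Bank of England's portfolio → +£379B.
Asset purchase (from non-banks) £316 billion: securities added to the Bank of England's portfolio → +£316B.
Net: 0 + 379 + 316 = +£695 billion.

+£695 billion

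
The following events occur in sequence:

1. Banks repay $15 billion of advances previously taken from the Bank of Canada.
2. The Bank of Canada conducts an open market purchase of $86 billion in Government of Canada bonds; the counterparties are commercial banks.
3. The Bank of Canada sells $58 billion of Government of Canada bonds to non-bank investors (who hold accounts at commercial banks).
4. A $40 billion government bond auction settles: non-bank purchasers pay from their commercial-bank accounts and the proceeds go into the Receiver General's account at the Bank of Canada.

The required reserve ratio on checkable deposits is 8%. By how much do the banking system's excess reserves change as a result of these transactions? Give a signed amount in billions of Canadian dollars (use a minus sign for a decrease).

Discount-window repayment $15 billion: reserves −$15B, deposits 0.
OMO purchase (from banks) $86 billion: reserves +$86B, deposits 0.
Asset sale (to non-banks) $58 billion: reserves −$58B, deposits −$58B.
Government account inflow $40 billion: reserves −$40B, deposits −$40B.
Totals: Δreserves = −$27B, Δdeposits = −$98B.
Δrequired reserves = 8% × −$98B = −$7.84B.
Δexcess reserves = Δreserves − Δrequired = −$27B − (−$7.84B) = -$19.16 billion.

-$19.16 billion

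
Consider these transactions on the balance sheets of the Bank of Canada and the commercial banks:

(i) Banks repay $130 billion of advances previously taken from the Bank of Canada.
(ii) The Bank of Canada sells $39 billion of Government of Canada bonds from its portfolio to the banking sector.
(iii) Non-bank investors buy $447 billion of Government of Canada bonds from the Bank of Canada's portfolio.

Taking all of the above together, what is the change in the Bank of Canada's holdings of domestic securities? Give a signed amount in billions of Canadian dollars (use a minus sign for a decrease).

-$486 billion

Discount-window repayment $130 billion: the Bank of Canada's securities portfolio is untouched → 0.
OMO sale (to banks) $39 billion: securities removed from the Bank of Canada's portfolio → −$39B.
Asset sale (to non-banks) $447 billion: securities removed from the Bank of Canada's portfolio → −$447B.
Net: 0 − 39 − 447 = -$486 billion.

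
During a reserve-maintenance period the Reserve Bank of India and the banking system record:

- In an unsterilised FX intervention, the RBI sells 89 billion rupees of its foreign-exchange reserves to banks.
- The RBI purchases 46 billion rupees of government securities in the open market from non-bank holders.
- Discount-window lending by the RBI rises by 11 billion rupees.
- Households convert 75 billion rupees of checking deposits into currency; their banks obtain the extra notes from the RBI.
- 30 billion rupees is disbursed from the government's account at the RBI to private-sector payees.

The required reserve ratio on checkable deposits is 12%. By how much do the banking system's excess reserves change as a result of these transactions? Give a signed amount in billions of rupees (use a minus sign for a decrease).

-77.12 billion

FX sale 89 billion rupees: reserves −89B, deposits 0.
Asset purchase (from non-banks) 46 billion rupees: reserves +46B, deposits +46B.
Discount-window loan 11 billion rupees: reserves +11B, deposits 0.
Currency withdrawal 75 billion rupees: reserves −75B, deposits −75B.
Government spending 30 billion rupees: reserves +30B, deposits +30B.
Totals: Δreserves = −77B, Δdeposits = +1B.
Δrequired reserves = 12% × +1B = +0.12B.
Δexcess reserves = Δreserves − Δrequired = −77B − (+0.12B) = -77.12 billion.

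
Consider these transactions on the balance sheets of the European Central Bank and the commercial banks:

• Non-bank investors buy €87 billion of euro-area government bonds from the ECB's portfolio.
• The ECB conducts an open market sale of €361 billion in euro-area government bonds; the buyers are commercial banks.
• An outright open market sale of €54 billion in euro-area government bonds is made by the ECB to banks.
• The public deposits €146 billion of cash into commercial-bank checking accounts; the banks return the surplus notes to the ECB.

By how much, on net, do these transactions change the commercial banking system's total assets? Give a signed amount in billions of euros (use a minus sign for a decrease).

Asset sale (to non-banks) €87 billion: bank balance sheets shrink → −€87B.
OMO sale (to banks) €361 billion: just an asset swap on bank balance sheets → 0.
OMO sale (to banks) €54 billion: just an asset swap on bank balance sheets → 0.
Currency deposit €146 billion: bank balance sheets expand → +€146B.
Net: −87 + 0 + 0 + 146 = +€59 billion.

+€59 billion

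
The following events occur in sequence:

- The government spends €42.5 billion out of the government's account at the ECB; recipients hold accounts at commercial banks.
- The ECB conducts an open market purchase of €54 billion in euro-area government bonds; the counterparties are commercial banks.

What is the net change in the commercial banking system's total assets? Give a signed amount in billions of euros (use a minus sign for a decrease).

+€42.5 billion

Government spending €42.5 billion: bank balance sheets expand → +€42.5B.
OMO purchase (from banks) €54 billion: just an asset swap on bank balance sheets → 0.
Net: 42.5 + 0 = +€42.5 billion.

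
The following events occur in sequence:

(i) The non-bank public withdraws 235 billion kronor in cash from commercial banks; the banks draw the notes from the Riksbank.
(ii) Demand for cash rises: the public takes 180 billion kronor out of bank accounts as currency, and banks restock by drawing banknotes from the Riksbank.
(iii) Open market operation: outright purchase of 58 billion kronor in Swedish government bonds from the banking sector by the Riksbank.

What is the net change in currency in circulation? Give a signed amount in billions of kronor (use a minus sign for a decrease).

+415 billion

Currency withdrawal 235 billion kronor: notes leave the central bank → +235B.
Currency withdrawal 180 billion kronor: notes leave the central bank → +180B.
OMO purchase (from banks) 58 billion kronor: no currency enters or leaves circulation → 0.
Net: 235 + 180 + 0 = +415 billion.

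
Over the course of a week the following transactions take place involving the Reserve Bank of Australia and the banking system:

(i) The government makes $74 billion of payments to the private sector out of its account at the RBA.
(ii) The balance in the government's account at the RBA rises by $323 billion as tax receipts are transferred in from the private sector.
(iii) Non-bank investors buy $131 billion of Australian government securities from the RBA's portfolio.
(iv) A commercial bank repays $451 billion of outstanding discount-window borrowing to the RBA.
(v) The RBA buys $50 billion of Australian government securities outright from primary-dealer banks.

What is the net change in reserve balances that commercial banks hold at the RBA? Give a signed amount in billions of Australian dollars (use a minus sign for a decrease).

-$781 billion

Government spending $74 billion: government payments flow into bank reserve accounts → +$74B.
Government account inflow $323 billion: funds move from bank reserves into the government account → −$323B.
Asset sale (to non-banks) $131 billion: the non-bank buyers' banks settle from reserves → −$131B.
Discount-window repayment $451 billion: repayment is debited from reserves → −$451B.
OMO purchase (from banks) $50 billion: the RBA pays by crediting reserve accounts → +$50B.
Net: 74 − 323 − 131 − 451 + 50 = -$781 billion.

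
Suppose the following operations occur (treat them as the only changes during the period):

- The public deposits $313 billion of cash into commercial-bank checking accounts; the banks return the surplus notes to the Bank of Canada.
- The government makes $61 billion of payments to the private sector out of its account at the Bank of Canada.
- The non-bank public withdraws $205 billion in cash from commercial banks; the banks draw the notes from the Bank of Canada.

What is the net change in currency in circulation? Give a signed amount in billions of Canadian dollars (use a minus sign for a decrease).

-$108 billion

Currency deposit $313 billion: notes return to the central bank → −$313B.
Government spending $61 billion: no currency enters or leaves circulation → 0.
Currency withdrawal $205 billion: notes leave the central bank → +$205B.
Net: −313 + 0 + 205 = -$108 billion.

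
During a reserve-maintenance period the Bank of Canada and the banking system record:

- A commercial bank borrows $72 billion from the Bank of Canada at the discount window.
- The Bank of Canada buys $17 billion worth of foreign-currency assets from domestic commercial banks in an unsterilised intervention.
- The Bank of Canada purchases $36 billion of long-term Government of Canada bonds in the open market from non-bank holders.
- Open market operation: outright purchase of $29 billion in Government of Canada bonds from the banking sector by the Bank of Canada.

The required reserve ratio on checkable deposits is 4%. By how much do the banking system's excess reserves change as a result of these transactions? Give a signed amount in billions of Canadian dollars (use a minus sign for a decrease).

+$152.56 billion

Discount-window loan $72 billion: reserves +$72B, deposits 0.
FX purchase $17 billion: reserves +$17B, deposits 0.
Asset purchase (from non-banks) $36 billion: reserves +$36B, deposits +$36B.
OMO purchase (from banks) $29 billion: reserves +$29B, deposits 0.
Totals: Δreserves = +$154B, Δdeposits = +$36B.
Δrequired reserves = 4% × +$36B = +$1.44B.
Δexcess reserves = Δreserves − Δrequired = +$154B − (+$1.44B) = +$152.56 billion.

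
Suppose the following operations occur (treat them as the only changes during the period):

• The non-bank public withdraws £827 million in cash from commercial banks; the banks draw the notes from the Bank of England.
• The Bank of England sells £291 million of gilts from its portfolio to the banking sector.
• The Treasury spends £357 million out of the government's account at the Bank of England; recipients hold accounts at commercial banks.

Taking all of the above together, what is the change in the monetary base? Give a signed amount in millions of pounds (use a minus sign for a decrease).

+£66 million

Bank of England balance sheet:
  Assets:      Securities −£291M
  Liabilities: Bank reserves −£761M, Currency in circulation +£827M, Government deposits −£357M
Commercial banking system:
  Assets:      Reserves at CB −£761M, Securities +£291M
  Liabilities: Checkable deposits −£470M
Monetary base = currency + reserves: +£827M + (−£761M) = +£66 million.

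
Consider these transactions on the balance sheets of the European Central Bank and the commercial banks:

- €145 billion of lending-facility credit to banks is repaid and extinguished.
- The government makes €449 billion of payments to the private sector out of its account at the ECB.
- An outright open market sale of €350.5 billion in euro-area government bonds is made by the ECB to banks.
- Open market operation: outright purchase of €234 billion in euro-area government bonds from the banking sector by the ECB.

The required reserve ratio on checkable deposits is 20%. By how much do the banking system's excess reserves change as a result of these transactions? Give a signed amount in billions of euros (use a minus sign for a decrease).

Discount-window repayment €145 billion: reserves −€145B, deposits 0.
Government spending €449 billion: reserves +€449B, deposits +€449B.
OMO sale (to banks) €350.5 billion: reserves −€350.5B, deposits 0.
OMO purchase (from banks) €234 billion: reserves +€234B, deposits 0.
Totals: Δreserves = +€187.5B, Δdeposits = +€449B.
Δrequired reserves = 20% × +€449B = +€89.8B.
Δexcess reserves = Δreserves − Δrequired = +€187.5B − (+€89.8B) = +€97.7 billion.

+€97.7 billion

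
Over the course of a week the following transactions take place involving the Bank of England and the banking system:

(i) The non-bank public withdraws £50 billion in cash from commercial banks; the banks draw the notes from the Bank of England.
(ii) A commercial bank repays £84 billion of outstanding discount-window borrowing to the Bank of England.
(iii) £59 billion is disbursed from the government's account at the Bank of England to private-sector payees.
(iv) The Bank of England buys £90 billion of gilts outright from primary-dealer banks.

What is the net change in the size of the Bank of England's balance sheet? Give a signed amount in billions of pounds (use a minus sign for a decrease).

+£6 billion

Currency withdrawal £50 billion: only the composition of liabilities changes → 0.
Discount-window repayment £84 billion: a Bank of England asset is shed → −£84B.
Government spending £59 billion: only the composition of liabilities changes → 0.
OMO purchase (from banks) £90 billion: a Bank of England asset is acquired → +£90B.
Net: 0 − 84 + 0 + 90 = +£6 billion.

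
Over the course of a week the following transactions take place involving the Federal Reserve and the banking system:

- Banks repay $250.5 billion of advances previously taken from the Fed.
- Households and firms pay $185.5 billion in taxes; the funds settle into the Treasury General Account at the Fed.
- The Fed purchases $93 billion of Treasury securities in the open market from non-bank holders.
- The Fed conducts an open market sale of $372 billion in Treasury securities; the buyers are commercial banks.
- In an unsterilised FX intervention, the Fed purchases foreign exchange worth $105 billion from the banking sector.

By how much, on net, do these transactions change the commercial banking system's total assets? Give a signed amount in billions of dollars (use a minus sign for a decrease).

Fed balance sheet:
  Assets:      Securities −$279B, Loans to banks −$250.5B, Foreign assets +$105B
  Liabilities: Bank reserves −$610B, Government deposits +$185.5B
Commercial banking system:
  Assets:      Reserves at CB −$610B, Securities +$372B, Foreign assets −$105B
  Liabilities: Checkable deposits −$92.5B, Borrowings from CB −$250.5B
Change in total bank assets = -$343 billion.

-$343 billion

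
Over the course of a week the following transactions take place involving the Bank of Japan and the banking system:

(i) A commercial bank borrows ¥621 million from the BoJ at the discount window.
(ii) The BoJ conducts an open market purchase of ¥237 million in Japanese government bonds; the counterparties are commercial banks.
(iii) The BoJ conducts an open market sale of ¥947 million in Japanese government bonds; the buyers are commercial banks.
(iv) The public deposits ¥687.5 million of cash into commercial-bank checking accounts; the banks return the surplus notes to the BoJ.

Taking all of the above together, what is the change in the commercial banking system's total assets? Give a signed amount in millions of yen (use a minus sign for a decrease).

Discount-window loan ¥621 million: bank balance sheets expand → +¥621M.
OMO purchase (from banks) ¥237 million: just an asset swap on bank balance sheets → 0.
OMO sale (to banks) ¥947 million: just an asset swap on bank balance sheets → 0.
Currency deposit ¥687.5 million: bank balance sheets expand → +¥687.5M.
Net: 621 + 0 + 0 + 687.5 = +¥1308.5 million.

+¥1308.5 million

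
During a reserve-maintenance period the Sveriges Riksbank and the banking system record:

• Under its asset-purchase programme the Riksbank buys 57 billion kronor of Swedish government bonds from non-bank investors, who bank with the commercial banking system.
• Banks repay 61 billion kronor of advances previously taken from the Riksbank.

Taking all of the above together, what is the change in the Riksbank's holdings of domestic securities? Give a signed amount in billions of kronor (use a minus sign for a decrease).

+57 billion

Asset purchase (from non-banks) 57 billion kronor: securities added to the Riksbank's portfolio → +57B.
Discount-window repayment 61 billion kronor: the Riksbank's securities portfolio is untouched → 0.
Net: 57 + 0 = +57 billion.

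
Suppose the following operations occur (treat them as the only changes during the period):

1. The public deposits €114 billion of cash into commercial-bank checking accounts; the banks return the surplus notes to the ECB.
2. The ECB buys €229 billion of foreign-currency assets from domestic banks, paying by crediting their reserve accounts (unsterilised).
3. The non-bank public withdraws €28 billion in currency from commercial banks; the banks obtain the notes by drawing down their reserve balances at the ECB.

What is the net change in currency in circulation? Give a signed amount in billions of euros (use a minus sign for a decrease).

-€86 billion

ECB balance sheet:
  Assets:      Foreign assets +€229B
  Liabilities: Bank reserves +€315B, Currency in circulation −€86B
Commercial banking system:
  Assets:      Reserves at CB +€315B, Foreign assets −€229B
  Liabilities: Checkable deposits +€86B
So the change in currency in circulation is -€86 billion.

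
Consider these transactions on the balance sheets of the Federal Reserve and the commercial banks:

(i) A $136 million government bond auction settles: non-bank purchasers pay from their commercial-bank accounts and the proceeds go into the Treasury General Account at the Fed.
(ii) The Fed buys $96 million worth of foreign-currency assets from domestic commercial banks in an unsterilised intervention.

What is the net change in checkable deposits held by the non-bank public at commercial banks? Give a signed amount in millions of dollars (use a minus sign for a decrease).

Fed balance sheet:
  Assets:      Foreign assets +$96M
  Liabilities: Bank reserves −$40M, Government deposits +$136M
Commercial banking system:
  Assets:      Reserves at CB −$40M, Foreign assets −$96M
  Liabilities: Checkable deposits −$136M
So the change in checkable deposits held by the non-bank public at commercial banks is -$136 million.

-$136 million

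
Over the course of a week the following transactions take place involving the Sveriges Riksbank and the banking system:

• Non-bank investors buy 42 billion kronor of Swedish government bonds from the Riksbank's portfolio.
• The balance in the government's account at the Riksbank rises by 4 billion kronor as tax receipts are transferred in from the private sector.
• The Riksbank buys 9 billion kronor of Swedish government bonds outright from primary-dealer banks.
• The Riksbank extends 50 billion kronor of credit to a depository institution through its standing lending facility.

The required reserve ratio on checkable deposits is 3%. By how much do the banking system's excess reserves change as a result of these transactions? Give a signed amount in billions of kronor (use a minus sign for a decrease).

Asset sale (to non-banks) 42 billion kronor: reserves −42B, deposits −42B.
Government account inflow 4 billion kronor: reserves −4B, deposits −4B.
OMO purchase (from banks) 9 billion kronor: reserves +9B, deposits 0.
Discount-window loan 50 billion kronor: reserves +50B, deposits 0.
Totals: Δreserves = +13B, Δdeposits = −46B.
Δrequired reserves = 3% × −46B = −1.38B.
Δexcess reserves = Δreserves − Δrequired = +13B − (−1.38B) = +14.38 billion.

+14.38 billion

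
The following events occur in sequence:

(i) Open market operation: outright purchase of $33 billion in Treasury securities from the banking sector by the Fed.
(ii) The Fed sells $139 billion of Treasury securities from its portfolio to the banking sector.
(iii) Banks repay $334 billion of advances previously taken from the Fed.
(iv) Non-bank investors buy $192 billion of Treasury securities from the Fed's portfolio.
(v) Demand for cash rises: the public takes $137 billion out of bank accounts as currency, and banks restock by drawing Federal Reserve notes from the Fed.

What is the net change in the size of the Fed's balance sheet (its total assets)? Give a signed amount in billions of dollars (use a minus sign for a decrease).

Fed balance sheet:
  Assets:      Securities −$298B, Loans to banks −$334B
  Liabilities: Bank reserves −$769B, Currency in circulation +$137B
Commercial banking system:
  Assets:      Reserves at CB −$769B, Securities +$106B
  Liabilities: Checkable deposits −$329B, Borrowings from CB −$334B
Change in total Fed assets = -$632 billion.

-$632 billion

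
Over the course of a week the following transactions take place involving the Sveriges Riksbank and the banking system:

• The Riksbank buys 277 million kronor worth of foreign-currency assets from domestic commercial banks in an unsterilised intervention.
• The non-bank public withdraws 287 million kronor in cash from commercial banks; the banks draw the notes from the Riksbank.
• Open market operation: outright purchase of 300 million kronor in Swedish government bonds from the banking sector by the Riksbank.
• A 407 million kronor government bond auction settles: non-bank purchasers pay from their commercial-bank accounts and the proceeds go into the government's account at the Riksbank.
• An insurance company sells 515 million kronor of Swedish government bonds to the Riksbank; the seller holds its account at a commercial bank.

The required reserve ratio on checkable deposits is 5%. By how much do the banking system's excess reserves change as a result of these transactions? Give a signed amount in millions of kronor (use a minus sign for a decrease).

+406.95 million

FX purchase 277 million kronor: reserves +277M, deposits 0.
Currency withdrawal 287 million kronor: reserves −287M, deposits −287M.
OMO purchase (from banks) 300 million kronor: reserves +300M, deposits 0.
Government account inflow 407 million kronor: reserves −407M, deposits −407M.
Asset purchase (from non-banks) 515 million kronor: reserves +515M, deposits +515M.
Totals: Δreserves = +398M, Δdeposits = −179M.
Δrequired reserves = 5% × −179M = −8.95M.
Δexcess reserves = Δreserves − Δrequired = +398M − (−8.95M) = +406.95 million.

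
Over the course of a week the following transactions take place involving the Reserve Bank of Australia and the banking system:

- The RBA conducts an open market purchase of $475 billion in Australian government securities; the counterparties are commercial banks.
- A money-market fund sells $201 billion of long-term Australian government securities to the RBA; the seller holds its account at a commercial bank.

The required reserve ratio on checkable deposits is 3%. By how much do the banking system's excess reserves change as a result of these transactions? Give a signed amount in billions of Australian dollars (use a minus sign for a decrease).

OMO purchase (from banks) $475 billion: reserves +$475B, deposits 0.
Asset purchase (from non-banks) $201 billion: reserves +$201B, deposits +$201B.
Totals: Δreserves = +$676B, Δdeposits = +$201B.
Δrequired reserves = 3% × +$201B = +$6.03B.
Δexcess reserves = Δreserves − Δrequired = +$676B − (+$6.03B) = +$669.97 billion.

+$669.97 billion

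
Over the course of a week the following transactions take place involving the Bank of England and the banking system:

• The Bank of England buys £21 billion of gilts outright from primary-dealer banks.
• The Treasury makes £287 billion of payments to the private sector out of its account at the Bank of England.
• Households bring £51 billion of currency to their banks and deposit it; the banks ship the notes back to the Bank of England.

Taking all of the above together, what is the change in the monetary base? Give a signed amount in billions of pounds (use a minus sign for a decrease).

Bank of England balance sheet:
  Assets:      Securities +£21B
  Liabilities: Bank reserves +£359B, Currency in circulation −£51B, Government deposits −£287B
Commercial banking system:
  Assets:      Reserves at CB +£359B, Securities −£21B
  Liabilities: Checkable deposits +£338B
Monetary base = currency + reserves: −£51B + (+£359B) = +£308 billion.

+£308 billion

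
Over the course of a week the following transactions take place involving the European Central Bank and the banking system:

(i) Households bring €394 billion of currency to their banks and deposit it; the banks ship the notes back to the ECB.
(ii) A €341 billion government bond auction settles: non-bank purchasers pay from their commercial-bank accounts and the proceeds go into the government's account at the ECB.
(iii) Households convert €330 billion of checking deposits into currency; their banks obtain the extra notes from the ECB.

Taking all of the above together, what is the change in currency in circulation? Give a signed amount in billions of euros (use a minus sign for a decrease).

-€64 billion

Currency deposit €394 billion: notes return to the central bank → −€394B.
Government account inflow €341 billion: no currency enters or leaves circulation → 0.
Currency withdrawal €330 billion: notes leave the central bank → +€330B.
Net: −394 + 0 + 330 = -€64 billion.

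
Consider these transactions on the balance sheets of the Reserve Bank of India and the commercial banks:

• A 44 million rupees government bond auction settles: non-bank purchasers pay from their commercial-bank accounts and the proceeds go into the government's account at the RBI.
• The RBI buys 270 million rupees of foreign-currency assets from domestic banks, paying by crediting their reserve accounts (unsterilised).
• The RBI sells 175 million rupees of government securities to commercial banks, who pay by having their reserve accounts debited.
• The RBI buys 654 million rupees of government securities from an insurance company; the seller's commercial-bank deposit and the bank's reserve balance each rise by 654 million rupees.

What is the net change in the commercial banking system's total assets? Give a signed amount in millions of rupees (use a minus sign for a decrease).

+610 million

Government account inflow 44 million rupees: bank balance sheets shrink → −44M.
FX purchase 270 million rupees: just an asset swap on bank balance sheets → 0.
OMO sale (to banks) 175 million rupees: just an asset swap on bank balance sheets → 0.
Asset purchase (from non-banks) 654 million rupees: bank balance sheets expand → +654M.
Net: −44 + 0 + 0 + 654 = +610 million.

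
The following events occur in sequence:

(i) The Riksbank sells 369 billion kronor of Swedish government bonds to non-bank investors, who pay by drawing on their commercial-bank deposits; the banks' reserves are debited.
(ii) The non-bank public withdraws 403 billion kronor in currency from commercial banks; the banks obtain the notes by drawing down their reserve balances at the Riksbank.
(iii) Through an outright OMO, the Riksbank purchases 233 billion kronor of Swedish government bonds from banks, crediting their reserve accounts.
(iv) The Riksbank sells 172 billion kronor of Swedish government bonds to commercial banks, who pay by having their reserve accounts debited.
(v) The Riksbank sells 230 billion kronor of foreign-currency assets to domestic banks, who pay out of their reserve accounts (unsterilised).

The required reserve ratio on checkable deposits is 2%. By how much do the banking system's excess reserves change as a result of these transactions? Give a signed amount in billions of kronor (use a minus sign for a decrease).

-925.56 billion

Asset sale (to non-banks) 369 billion kronor: reserves −369B, deposits −369B.
Currency withdrawal 403 billion kronor: reserves −403B, deposits −403B.
OMO purchase (from banks) 233 billion kronor: reserves +233B, deposits 0.
OMO sale (to banks) 172 billion kronor: reserves −172B, deposits 0.
FX sale 230 billion kronor: reserves −230B, deposits 0.
Totals: Δreserves = −941B, Δdeposits = −772B.
Δrequired reserves = 2% × −772B = −15.44B.
Δexcess reserves = Δreserves − Δrequired = −941B − (−15.44B) = -925.56 billion.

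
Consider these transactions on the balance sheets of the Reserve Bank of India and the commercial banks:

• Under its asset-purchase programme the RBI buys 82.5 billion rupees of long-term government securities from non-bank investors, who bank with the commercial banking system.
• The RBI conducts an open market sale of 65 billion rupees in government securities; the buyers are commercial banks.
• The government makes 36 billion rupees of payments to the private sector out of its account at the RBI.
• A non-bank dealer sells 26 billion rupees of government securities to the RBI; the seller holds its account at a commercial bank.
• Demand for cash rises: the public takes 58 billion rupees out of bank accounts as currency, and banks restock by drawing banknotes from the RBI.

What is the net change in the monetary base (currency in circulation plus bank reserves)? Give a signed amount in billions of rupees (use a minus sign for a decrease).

RBI balance sheet:
  Assets:      Securities +43.5B
  Liabilities: Bank reserves +21.5B, Currency in circulation +58B, Government deposits −36B
Commercial banking system:
  Assets:      Reserves at CB +21.5B, Securities +65B
  Liabilities: Checkable deposits +86.5B
Monetary base = currency + reserves: +58B + (+21.5B) = +79.5 billion.

+79.5 billion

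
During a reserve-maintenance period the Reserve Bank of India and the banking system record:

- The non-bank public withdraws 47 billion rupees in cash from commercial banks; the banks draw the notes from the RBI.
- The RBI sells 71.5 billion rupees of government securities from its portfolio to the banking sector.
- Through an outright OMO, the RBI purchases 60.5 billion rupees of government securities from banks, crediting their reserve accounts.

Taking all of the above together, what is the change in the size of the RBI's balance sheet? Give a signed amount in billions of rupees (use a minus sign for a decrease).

RBI balance sheet:
  Assets:      Securities −11B
  Liabilities: Bank reserves −58B, Currency in circulation +47B
Change in total RBI assets = -11 billion.

-11 billion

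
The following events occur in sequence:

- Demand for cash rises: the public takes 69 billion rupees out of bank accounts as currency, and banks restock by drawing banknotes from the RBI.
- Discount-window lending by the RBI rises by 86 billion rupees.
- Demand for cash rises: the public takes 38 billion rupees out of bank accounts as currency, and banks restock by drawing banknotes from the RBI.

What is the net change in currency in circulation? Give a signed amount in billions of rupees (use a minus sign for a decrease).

+107 billion

Currency withdrawal 69 billion rupees: notes leave the central bank → +69B.
Discount-window loan 86 billion rupees: no currency enters or leaves circulation → 0.
Currency withdrawal 38 billion rupees: notes leave the central bank → +38B.
Net: 69 + 0 + 38 = +107 billion.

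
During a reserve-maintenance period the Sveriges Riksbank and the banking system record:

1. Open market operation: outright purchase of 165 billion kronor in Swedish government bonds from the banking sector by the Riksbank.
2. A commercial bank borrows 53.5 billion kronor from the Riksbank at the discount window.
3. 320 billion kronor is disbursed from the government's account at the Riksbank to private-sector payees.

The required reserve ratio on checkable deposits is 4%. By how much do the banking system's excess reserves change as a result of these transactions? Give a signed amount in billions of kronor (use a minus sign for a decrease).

OMO purchase (from banks) 165 billion kronor: reserves +165B, deposits 0.
Discount-window loan 53.5 billion kronor: reserves +53.5B, deposits 0.
Government spending 320 billion kronor: reserves +320B, deposits +320B.
Totals: Δreserves = +538.5B, Δdeposits = +320B.
Δrequired reserves = 4% × +320B = +12.8B.
Δexcess reserves = Δreserves − Δrequired = +538.5B − (+12.8B) = +525.7 billion.

+525.7 billion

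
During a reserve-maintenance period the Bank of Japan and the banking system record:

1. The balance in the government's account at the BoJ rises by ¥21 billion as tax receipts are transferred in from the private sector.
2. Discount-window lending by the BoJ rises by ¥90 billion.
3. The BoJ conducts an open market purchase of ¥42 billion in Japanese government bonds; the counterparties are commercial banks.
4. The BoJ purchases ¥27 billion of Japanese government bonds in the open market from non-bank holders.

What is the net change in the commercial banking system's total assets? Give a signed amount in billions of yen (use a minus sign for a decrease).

+¥96 billion

Government account inflow ¥21 billion: bank balance sheets shrink → −¥21B.
Discount-window loan ¥90 billion: bank balance sheets expand → +¥90B.
OMO purchase (from banks) ¥42 billion: just an asset swap on bank balance sheets → 0.
Asset purchase (from non-banks) ¥27 billion: bank balance sheets expand → +¥27B.
Net: −21 + 90 + 0 + 27 = +¥96 billion.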